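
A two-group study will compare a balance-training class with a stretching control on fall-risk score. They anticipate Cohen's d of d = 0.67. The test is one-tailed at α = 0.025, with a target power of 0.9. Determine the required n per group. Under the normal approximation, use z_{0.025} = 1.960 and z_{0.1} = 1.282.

n = 47 per group

For two independent groups with equal n: n = 2·((z_{α} + z_β) / d)².
z_{α} + z_β = 1.960 + 1.282 = 3.242.
n = 2 × (3.242 / 0.67)² = 2 × 4.839² = 2 × 23.41 = 46.8.
Round up to the next whole participant.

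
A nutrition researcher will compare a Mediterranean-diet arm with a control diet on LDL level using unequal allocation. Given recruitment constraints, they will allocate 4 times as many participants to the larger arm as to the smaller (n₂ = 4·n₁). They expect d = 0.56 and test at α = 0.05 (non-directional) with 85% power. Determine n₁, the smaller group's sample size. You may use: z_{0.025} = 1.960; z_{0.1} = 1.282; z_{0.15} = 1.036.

With allocation ratio k = n₂/n₁ = 4, Var(x̄₁−x̄₂) = σ²(1/n₁ + 1/(k·n₁)) = σ²·(k+1)/(k·n₁).
So n₁ = (1 + 1/k)·((z_{α/2} + z_β)/d)² = 1.250 × (2.996/0.56)².
n₁ = 1.250 × 28.62 = 35.8.
Round up: n₁ = 36, giving n₂ = 4 × 36 = 144.

n₁ = 36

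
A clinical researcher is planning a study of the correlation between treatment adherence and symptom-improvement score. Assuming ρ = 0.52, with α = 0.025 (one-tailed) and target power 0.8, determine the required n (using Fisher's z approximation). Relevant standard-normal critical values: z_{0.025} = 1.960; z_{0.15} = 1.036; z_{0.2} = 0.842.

n = 27

Fisher's z: C = ½·ln((1+r)/(1−r)) = ½·ln(3.1667) = 0.5763.
n = ((z_{α} + z_β)/C)² + 3.
(1.960 + 0.842) / 0.5763 = 2.802 / 0.5763 = 4.862.
n = 4.862² + 3 = 23.64 + 3 = 26.6.
Round up.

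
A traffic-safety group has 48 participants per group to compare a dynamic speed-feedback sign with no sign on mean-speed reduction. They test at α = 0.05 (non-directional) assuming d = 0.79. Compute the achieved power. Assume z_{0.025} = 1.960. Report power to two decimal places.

power ≈ 0.97

For two equal groups, power = Φ(d·√(n/2) − z_{α/2}).
d·√(n/2) = 0.79 × √(48/2) = 0.79 × 4.899 = 3.870.
z_β = 3.870 − 1.960 = 1.910.
Power = Φ(1.910) = 0.972.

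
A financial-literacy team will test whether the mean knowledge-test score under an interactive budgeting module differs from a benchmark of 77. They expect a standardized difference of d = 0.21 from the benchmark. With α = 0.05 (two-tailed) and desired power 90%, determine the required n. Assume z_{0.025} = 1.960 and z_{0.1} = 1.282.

For a one-sample test: n = ((z_{α/2} + z_β) / d)².
z_{α/2} + z_β = 1.960 + 1.282 = 3.242.
n = (3.242 / 0.21)² = 15.438² = 238.33.
Round up.

n = 239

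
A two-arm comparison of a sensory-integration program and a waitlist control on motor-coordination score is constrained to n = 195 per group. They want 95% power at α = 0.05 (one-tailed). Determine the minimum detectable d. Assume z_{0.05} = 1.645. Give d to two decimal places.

d_min ≈ 0.33

For two independent groups of n = 195 each: d_min = (z_{α} + z_β)·√(2/n).
z-sum = 1.645 + 1.645 = 3.290.
d_min = 3.290 × √(2/195) = 3.290 × 0.1013 = 0.333.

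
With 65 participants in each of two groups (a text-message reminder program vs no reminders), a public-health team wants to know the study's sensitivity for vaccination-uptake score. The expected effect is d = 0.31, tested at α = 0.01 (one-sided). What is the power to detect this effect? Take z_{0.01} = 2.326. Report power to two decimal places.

For two equal groups, power = Φ(d·√(n/2) − z_{α}).
d·√(n/2) = 0.31 × √(65/2) = 0.31 × 5.701 = 1.767.
z_β = 1.767 − 2.326 = -0.559.
Power = Φ(-0.559) = 0.288.

power ≈ 0.29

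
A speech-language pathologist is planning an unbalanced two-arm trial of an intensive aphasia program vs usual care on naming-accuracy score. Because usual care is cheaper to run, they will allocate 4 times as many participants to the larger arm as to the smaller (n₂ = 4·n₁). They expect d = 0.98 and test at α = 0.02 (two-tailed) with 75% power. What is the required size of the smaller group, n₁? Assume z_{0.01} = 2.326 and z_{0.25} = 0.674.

n₁ = 12

With allocation ratio k = n₂/n₁ = 4, Var(x̄₁−x̄₂) = σ²(1/n₁ + 1/(k·n₁)) = σ²·(k+1)/(k·n₁).
So n₁ = (1 + 1/k)·((z_{α/2} + z_β)/d)² = 1.250 × (3.000/0.98)².
n₁ = 1.250 × 9.37 = 11.7.
Round up: n₁ = 12, giving n₂ = 4 × 12 = 48.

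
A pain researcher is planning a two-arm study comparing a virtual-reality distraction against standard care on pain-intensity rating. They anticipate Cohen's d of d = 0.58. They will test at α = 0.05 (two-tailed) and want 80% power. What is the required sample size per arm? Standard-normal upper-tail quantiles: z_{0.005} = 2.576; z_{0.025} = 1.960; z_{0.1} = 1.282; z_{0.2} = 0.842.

n = 47 per group

For two independent groups with equal n: n = 2·((z_{α/2} + z_β) / d)².
z_{α/2} + z_β = 1.960 + 0.842 = 2.802.
n = 2 × (2.802 / 0.58)² = 2 × 4.831² = 2 × 23.34 = 46.7.
Round up to the next whole participant.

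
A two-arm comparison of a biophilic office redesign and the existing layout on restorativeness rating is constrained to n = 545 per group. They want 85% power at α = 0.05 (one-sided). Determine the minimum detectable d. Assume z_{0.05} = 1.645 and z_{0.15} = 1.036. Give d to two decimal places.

d_min ≈ 0.16

For two independent groups of n = 545 each: d_min = (z_{α} + z_β)·√(2/n).
z-sum = 1.645 + 1.036 = 2.681.
d_min = 2.681 × √(2/545) = 2.681 × 0.0606 = 0.162.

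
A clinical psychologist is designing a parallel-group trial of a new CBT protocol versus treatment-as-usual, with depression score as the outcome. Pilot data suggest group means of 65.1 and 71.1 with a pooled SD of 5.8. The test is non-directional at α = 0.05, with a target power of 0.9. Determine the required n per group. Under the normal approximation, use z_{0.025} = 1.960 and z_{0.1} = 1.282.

Cohen's d = |M₁ − M₂| / SD_pooled = |65.1 − 71.1| / 5.8 = 6.0 / 5.8 = 1.034.
For two independent groups with equal n: n = 2·((z_{α/2} + z_β) / d)².
z_{α/2} + z_β = 1.960 + 1.282 = 3.242.
n = 2 × (3.242 / 1.034)² = 2 × 3.135² = 2 × 9.83 = 19.7.
Round up to the next whole participant.

n = 20 per group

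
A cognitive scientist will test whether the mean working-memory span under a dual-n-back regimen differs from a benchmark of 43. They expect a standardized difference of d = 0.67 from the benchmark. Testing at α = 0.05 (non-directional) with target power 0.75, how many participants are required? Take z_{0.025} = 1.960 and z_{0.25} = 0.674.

n = 16

For a one-sample test: n = ((z_{α/2} + z_β) / d)².
z_{α/2} + z_β = 1.960 + 0.674 = 2.634.
n = (2.634 / 0.67)² = 3.931² = 15.46.
Round up.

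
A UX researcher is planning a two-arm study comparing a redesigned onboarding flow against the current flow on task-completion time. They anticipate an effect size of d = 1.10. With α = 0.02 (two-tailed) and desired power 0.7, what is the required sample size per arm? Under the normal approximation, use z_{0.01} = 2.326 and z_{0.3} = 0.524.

n = 14 per group

For two independent groups with equal n: n = 2·((z_{α/2} + z_β) / d)².
z_{α/2} + z_β = 2.326 + 0.524 = 2.850.
n = 2 × (2.850 / 1.10)² = 2 × 2.591² = 2 × 6.71 = 13.4.
Round up to the next whole participant.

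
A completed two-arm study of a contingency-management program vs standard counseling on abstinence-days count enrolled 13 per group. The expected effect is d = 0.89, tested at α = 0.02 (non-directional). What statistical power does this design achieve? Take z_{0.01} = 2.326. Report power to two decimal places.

power ≈ 0.48

For two equal groups, power = Φ(d·√(n/2) − z_{α/2}).
d·√(n/2) = 0.89 × √(13/2) = 0.89 × 2.550 = 2.269.
z_β = 2.269 − 2.326 = -0.057.
Power = Φ(-0.057) = 0.477.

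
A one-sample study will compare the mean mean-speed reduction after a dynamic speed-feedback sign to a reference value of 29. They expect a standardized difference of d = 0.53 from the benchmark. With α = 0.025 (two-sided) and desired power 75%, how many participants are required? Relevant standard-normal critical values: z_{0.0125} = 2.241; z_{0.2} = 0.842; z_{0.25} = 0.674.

For a one-sample test: n = ((z_{α/2} + z_β) / d)².
z_{α/2} + z_β = 2.241 + 0.674 = 2.915.
n = (2.915 / 0.53)² = 5.500² = 30.25.
Round up.

n = 31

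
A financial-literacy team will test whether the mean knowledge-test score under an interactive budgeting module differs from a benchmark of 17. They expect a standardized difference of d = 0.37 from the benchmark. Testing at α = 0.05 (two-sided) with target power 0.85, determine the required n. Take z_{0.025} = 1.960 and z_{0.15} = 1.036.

n = 66

For a one-sample test: n = ((z_{α/2} + z_β) / d)².
z_{α/2} + z_β = 1.960 + 1.036 = 2.996.
n = (2.996 / 0.37)² = 8.097² = 65.57.
Round up.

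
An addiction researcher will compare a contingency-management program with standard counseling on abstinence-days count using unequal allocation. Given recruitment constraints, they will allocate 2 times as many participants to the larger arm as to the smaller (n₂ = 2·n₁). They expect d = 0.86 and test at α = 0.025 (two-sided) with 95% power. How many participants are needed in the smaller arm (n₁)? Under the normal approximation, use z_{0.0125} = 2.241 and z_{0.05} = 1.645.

With allocation ratio k = n₂/n₁ = 2, Var(x̄₁−x̄₂) = σ²(1/n₁ + 1/(k·n₁)) = σ²·(k+1)/(k·n₁).
So n₁ = (1 + 1/k)·((z_{α/2} + z_β)/d)² = 1.500 × (3.886/0.86)².
n₁ = 1.500 × 20.42 = 30.6.
Round up: n₁ = 31, giving n₂ = 2 × 31 = 62.

n₁ = 31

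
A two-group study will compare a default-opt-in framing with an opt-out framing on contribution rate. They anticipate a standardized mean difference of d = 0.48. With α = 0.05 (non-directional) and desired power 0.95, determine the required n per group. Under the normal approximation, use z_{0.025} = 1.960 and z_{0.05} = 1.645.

For two independent groups with equal n: n = 2·((z_{α/2} + z_β) / d)².
z_{α/2} + z_β = 1.960 + 1.645 = 3.605.
n = 2 × (3.605 / 0.48)² = 2 × 7.510² = 2 × 56.41 = 112.8.
Round up to the next whole participant.

n = 113 per group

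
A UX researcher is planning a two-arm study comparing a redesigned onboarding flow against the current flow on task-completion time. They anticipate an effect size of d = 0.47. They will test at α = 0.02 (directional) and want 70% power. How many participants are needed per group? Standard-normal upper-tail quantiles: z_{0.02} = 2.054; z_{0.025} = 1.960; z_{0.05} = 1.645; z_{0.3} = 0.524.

n = 61 per group

For two independent groups with equal n: n = 2·((z_{α} + z_β) / d)².
z_{α} + z_β = 2.054 + 0.524 = 2.578.
n = 2 × (2.578 / 0.47)² = 2 × 5.485² = 2 × 30.09 = 60.2.
Round up to the next whole participant.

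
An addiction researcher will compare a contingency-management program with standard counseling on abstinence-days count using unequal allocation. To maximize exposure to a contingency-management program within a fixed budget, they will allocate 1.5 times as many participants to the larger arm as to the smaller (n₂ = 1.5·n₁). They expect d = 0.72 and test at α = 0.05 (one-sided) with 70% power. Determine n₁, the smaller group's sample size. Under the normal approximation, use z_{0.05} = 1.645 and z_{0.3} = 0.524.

n₁ = 16

With allocation ratio k = n₂/n₁ = 1.5, Var(x̄₁−x̄₂) = σ²(1/n₁ + 1/(k·n₁)) = σ²·(k+1)/(k·n₁).
So n₁ = (1 + 1/k)·((z_{α} + z_β)/d)² = 1.667 × (2.169/0.72)².
n₁ = 1.667 × 9.08 = 15.1.
Round up: n₁ = 16, giving n₂ = 1.5 × 16 = 24.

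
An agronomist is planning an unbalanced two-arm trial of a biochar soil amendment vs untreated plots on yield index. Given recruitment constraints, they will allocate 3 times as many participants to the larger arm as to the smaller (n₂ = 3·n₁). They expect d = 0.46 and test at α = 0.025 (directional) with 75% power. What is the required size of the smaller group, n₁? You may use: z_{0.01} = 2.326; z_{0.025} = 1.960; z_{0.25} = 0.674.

With allocation ratio k = n₂/n₁ = 3, Var(x̄₁−x̄₂) = σ²(1/n₁ + 1/(k·n₁)) = σ²·(k+1)/(k·n₁).
So n₁ = (1 + 1/k)·((z_{α} + z_β)/d)² = 1.333 × (2.634/0.46)².
n₁ = 1.333 × 32.79 = 43.7.
Round up: n₁ = 44, giving n₂ = 3 × 44 = 132.

n₁ = 44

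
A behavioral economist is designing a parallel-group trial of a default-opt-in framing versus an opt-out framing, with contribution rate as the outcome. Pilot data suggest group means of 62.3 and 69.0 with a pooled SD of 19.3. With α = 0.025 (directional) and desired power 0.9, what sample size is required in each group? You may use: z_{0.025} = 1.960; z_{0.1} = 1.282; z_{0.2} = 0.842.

n = 175 per group

Cohen's d = |M₁ − M₂| / SD_pooled = |62.3 − 69.0| / 19.3 = 6.7 / 19.3 = 0.347.
For two independent groups with equal n: n = 2·((z_{α} + z_β) / d)².
z_{α} + z_β = 1.960 + 1.282 = 3.242.
n = 2 × (3.242 / 0.347)² = 2 × 9.343² = 2 × 87.29 = 174.6.
Round up to the next whole participant.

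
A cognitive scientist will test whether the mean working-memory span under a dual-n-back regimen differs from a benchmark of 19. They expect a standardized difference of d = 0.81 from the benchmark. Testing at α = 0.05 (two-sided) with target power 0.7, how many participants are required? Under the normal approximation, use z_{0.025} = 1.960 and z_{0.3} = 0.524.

n = 10

For a one-sample test: n = ((z_{α/2} + z_β) / d)².
z_{α/2} + z_β = 1.960 + 0.524 = 2.484.
n = (2.484 / 0.81)² = 3.067² = 9.40.
Round up.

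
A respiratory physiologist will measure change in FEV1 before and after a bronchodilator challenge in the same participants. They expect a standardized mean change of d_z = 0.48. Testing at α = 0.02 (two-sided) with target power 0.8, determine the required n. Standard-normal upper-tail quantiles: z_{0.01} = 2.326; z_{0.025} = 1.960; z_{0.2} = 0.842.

For a paired (one-sample on differences) test: n = ((z_{α/2} + z_β) / d)².
z_{α/2} + z_β = 2.326 + 0.842 = 3.168.
n = (3.168 / 0.48)² = 6.600² = 43.56.
Round up.

n = 44 pairs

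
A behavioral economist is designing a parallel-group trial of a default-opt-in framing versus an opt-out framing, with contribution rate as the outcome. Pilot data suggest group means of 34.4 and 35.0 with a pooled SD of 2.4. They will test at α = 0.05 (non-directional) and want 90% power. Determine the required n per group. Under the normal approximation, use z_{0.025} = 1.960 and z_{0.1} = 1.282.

n = 337 per group

Cohen's d = |M₁ − M₂| / SD_pooled = |34.4 − 35.0| / 2.4 = 0.6 / 2.4 = 0.250.
For two independent groups with equal n: n = 2·((z_{α/2} + z_β) / d)².
z_{α/2} + z_β = 1.960 + 1.282 = 3.242.
n = 2 × (3.242 / 0.250)² = 2 × 12.968² = 2 × 168.17 = 336.3.
Round up to the next whole participant.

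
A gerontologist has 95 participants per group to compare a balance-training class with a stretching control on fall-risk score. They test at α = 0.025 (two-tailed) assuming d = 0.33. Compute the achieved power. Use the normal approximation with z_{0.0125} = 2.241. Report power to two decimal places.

power ≈ 0.51

For two equal groups, power = Φ(d·√(n/2) − z_{α/2}).
d·√(n/2) = 0.33 × √(95/2) = 0.33 × 6.892 = 2.274.
z_β = 2.274 − 2.241 = 0.033.
Power = Φ(0.033) = 0.513.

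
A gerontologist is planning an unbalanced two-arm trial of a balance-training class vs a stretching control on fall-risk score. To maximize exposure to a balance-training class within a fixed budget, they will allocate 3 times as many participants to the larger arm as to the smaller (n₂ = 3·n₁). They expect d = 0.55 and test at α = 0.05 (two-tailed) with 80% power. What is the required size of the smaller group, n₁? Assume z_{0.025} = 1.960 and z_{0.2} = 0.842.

n₁ = 35

With allocation ratio k = n₂/n₁ = 3, Var(x̄₁−x̄₂) = σ²(1/n₁ + 1/(k·n₁)) = σ²·(k+1)/(k·n₁).
So n₁ = (1 + 1/k)·((z_{α/2} + z_β)/d)² = 1.333 × (2.802/0.55)².
n₁ = 1.333 × 25.95 = 34.6.
Round up: n₁ = 35, giving n₂ = 3 × 35 = 105.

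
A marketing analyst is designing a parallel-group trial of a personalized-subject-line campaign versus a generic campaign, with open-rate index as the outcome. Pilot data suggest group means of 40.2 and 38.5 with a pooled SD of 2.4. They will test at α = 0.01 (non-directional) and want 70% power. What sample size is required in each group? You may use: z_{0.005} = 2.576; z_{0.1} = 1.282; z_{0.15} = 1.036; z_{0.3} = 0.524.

n = 39 per group

Cohen's d = |M₁ − M₂| / SD_pooled = |40.2 − 38.5| / 2.4 = 1.7 / 2.4 = 0.708.
For two independent groups with equal n: n = 2·((z_{α/2} + z_β) / d)².
z_{α/2} + z_β = 2.576 + 0.524 = 3.100.
n = 2 × (3.100 / 0.708)² = 2 × 4.379² = 2 × 19.17 = 38.3.
Round up to the next whole participant.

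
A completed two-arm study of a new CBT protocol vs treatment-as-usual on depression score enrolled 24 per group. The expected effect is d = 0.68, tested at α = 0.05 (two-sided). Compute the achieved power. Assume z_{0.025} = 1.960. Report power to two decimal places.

power ≈ 0.65

For two equal groups, power = Φ(d·√(n/2) − z_{α/2}).
d·√(n/2) = 0.68 × √(24/2) = 0.68 × 3.464 = 2.356.
z_β = 2.356 − 1.960 = 0.396.
Power = Φ(0.396) = 0.654.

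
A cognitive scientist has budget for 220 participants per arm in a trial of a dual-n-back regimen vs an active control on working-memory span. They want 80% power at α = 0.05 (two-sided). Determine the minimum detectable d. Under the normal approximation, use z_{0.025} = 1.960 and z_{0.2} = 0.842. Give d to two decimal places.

d_min ≈ 0.27

For two independent groups of n = 220 each: d_min = (z_{α/2} + z_β)·√(2/n).
z-sum = 1.960 + 0.842 = 2.802.
d_min = 2.802 × √(2/220) = 2.802 × 0.0953 = 0.267.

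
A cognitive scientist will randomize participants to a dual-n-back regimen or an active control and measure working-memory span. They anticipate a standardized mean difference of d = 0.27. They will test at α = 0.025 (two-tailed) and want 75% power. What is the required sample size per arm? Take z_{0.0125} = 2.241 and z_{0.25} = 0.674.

For two independent groups with equal n: n = 2·((z_{α/2} + z_β) / d)².
z_{α/2} + z_β = 2.241 + 0.674 = 2.915.
n = 2 × (2.915 / 0.27)² = 2 × 10.796² = 2 × 116.56 = 233.1.
Round up to the next whole participant.

n = 234 per group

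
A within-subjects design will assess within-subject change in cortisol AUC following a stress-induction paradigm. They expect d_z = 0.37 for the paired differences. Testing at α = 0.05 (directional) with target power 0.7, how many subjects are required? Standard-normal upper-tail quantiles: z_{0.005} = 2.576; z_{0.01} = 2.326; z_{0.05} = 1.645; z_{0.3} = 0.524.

n = 35 pairs

For a paired (one-sample on differences) test: n = ((z_{α} + z_β) / d)².
z_{α} + z_β = 1.645 + 0.524 = 2.169.
n = (2.169 / 0.37)² = 5.862² = 34.36.
Round up.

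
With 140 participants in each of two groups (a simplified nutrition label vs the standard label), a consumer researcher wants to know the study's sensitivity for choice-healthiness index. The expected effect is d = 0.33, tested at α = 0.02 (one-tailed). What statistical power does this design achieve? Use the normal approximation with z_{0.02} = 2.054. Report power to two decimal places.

For two equal groups, power = Φ(d·√(n/2) − z_{α}).
d·√(n/2) = 0.33 × √(140/2) = 0.33 × 8.367 = 2.761.
z_β = 2.761 − 2.054 = 0.707.
Power = Φ(0.707) = 0.760.

power ≈ 0.76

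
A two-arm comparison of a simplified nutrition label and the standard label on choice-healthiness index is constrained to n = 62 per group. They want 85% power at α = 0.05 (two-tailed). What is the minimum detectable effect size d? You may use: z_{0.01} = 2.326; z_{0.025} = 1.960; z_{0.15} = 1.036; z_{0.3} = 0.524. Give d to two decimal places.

d_min ≈ 0.54

For two independent groups of n = 62 each: d_min = (z_{α/2} + z_β)·√(2/n).
z-sum = 1.960 + 1.036 = 2.996.
d_min = 2.996 × √(2/62) = 2.996 × 0.1796 = 0.538.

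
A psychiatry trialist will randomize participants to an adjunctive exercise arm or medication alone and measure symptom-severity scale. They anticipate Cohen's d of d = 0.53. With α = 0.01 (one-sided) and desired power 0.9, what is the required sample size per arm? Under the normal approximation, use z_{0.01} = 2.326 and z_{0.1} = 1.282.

n = 93 per group

For two independent groups with equal n: n = 2·((z_{α} + z_β) / d)².
z_{α} + z_β = 2.326 + 1.282 = 3.608.
n = 2 × (3.608 / 0.53)² = 2 × 6.808² = 2 × 46.34 = 92.7.
Round up to the next whole participant.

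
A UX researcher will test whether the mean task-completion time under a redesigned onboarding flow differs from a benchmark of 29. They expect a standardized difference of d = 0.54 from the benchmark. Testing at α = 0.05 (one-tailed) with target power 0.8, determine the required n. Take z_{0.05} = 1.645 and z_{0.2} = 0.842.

For a one-sample test: n = ((z_{α} + z_β) / d)².
z_{α} + z_β = 1.645 + 0.842 = 2.487.
n = (2.487 / 0.54)² = 4.606² = 21.21.
Round up.

n = 22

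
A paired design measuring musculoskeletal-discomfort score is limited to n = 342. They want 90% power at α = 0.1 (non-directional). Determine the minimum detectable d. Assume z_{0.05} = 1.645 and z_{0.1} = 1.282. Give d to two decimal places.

For a single sample (or paired design) of n = 342: d_min = (z_{α/2} + z_β)/√n.
z-sum = 1.645 + 1.282 = 2.927.
d_min = 2.927 / √342 = 2.927 / 18.493 = 0.158.

d_min ≈ 0.16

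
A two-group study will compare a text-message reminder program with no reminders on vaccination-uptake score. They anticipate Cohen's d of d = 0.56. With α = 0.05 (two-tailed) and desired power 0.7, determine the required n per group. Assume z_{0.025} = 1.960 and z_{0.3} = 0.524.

n = 40 per group

For two independent groups with equal n: n = 2·((z_{α/2} + z_β) / d)².
z_{α/2} + z_β = 1.960 + 0.524 = 2.484.
n = 2 × (2.484 / 0.56)² = 2 × 4.436² = 2 × 19.68 = 39.4.
Round up to the next whole participant.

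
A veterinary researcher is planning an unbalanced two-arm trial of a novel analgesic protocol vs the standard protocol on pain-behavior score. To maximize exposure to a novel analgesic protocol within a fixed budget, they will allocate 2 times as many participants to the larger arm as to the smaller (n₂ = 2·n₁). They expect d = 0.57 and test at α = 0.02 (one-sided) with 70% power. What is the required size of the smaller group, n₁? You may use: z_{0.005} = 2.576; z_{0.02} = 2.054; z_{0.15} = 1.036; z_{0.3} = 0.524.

With allocation ratio k = n₂/n₁ = 2, Var(x̄₁−x̄₂) = σ²(1/n₁ + 1/(k·n₁)) = σ²·(k+1)/(k·n₁).
So n₁ = (1 + 1/k)·((z_{α} + z_β)/d)² = 1.500 × (2.578/0.57)².
n₁ = 1.500 × 20.46 = 30.7.
Round up: n₁ = 31, giving n₂ = 2 × 31 = 62.

n₁ = 31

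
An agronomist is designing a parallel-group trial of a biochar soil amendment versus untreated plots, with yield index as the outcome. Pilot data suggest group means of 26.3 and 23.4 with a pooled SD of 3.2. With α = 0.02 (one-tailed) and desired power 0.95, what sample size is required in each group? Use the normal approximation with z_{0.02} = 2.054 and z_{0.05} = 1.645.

Cohen's d = |M₁ − M₂| / SD_pooled = |26.3 − 23.4| / 3.2 = 2.9 / 3.2 = 0.906.
For two independent groups with equal n: n = 2·((z_{α} + z_β) / d)².
z_{α} + z_β = 2.054 + 1.645 = 3.699.
n = 2 × (3.699 / 0.906)² = 2 × 4.083² = 2 × 16.67 = 33.3.
Round up to the next whole participant.

n = 34 per group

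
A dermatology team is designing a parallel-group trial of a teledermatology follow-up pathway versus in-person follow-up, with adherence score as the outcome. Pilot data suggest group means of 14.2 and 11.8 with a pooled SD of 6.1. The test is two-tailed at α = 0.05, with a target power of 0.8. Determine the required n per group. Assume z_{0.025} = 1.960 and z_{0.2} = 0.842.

n = 102 per group

Cohen's d = |M₁ − M₂| / SD_pooled = |14.2 − 11.8| / 6.1 = 2.4 / 6.1 = 0.393.
For two independent groups with equal n: n = 2·((z_{α/2} + z_β) / d)².
z_{α/2} + z_β = 1.960 + 0.842 = 2.802.
n = 2 × (2.802 / 0.393)² = 2 × 7.130² = 2 × 50.83 = 101.7.
Round up to the next whole participant.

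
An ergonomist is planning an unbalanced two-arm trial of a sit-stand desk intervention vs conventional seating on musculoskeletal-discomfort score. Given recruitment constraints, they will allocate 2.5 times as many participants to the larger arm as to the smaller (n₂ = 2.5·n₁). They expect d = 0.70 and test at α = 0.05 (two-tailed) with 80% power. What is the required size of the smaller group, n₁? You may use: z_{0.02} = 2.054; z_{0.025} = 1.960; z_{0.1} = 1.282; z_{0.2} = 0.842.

n₁ = 23

With allocation ratio k = n₂/n₁ = 2.5, Var(x̄₁−x̄₂) = σ²(1/n₁ + 1/(k·n₁)) = σ²·(k+1)/(k·n₁).
So n₁ = (1 + 1/k)·((z_{α/2} + z_β)/d)² = 1.400 × (2.802/0.70)².
n₁ = 1.400 × 16.02 = 22.4.
Round up: n₁ = 23, giving n₂ = ⌈2.5 × 23⌉ = ⌈57.5⌉ = 58.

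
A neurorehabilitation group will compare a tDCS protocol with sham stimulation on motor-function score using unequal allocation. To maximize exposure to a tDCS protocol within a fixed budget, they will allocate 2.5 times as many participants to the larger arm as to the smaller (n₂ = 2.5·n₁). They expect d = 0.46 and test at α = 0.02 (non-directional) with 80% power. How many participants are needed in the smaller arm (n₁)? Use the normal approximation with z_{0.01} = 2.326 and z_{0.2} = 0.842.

With allocation ratio k = n₂/n₁ = 2.5, Var(x̄₁−x̄₂) = σ²(1/n₁ + 1/(k·n₁)) = σ²·(k+1)/(k·n₁).
So n₁ = (1 + 1/k)·((z_{α/2} + z_β)/d)² = 1.400 × (3.168/0.46)².
n₁ = 1.400 × 47.43 = 66.4.
Round up: n₁ = 67, giving n₂ = ⌈2.5 × 67⌉ = ⌈167.5⌉ = 168.

n₁ = 67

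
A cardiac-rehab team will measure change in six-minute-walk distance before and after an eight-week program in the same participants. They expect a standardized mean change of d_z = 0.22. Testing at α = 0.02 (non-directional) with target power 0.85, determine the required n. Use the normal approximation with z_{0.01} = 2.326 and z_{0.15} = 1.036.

For a paired (one-sample on differences) test: n = ((z_{α/2} + z_β) / d)².
z_{α/2} + z_β = 2.326 + 1.036 = 3.362.
n = (3.362 / 0.22)² = 15.282² = 233.53.
Round up.

n = 234 pairs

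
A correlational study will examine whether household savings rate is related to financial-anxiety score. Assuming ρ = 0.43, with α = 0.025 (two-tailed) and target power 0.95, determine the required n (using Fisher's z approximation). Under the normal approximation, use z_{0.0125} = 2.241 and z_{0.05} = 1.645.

Fisher's z: C = ½·ln((1+r)/(1−r)) = ½·ln(2.5088) = 0.4599.
n = ((z_{α/2} + z_β)/C)² + 3.
(2.241 + 1.645) / 0.4599 = 3.886 / 0.4599 = 8.450.
n = 8.450² + 3 = 71.40 + 3 = 74.4.
Round up.

n = 75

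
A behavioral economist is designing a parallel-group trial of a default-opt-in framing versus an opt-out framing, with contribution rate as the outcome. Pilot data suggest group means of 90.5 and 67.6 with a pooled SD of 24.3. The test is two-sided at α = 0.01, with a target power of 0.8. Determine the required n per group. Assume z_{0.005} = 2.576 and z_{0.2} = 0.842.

Cohen's d = |M₁ − M₂| / SD_pooled = |90.5 − 67.6| / 24.3 = 22.9 / 24.3 = 0.942.
For two independent groups with equal n: n = 2·((z_{α/2} + z_β) / d)².
z_{α/2} + z_β = 2.576 + 0.842 = 3.418.
n = 2 × (3.418 / 0.942)² = 2 × 3.628² = 2 × 13.17 = 26.3.
Round up to the next whole participant.

n = 27 per group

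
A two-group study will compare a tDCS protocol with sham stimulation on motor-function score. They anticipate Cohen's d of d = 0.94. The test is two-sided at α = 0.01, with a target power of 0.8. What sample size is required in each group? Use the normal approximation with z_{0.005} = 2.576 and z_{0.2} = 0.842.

For two independent groups with equal n: n = 2·((z_{α/2} + z_β) / d)².
z_{α/2} + z_β = 2.576 + 0.842 = 3.418.
n = 2 × (3.418 / 0.94)² = 2 × 3.636² = 2 × 13.22 = 26.4.
Round up to the next whole participant.

n = 27 per group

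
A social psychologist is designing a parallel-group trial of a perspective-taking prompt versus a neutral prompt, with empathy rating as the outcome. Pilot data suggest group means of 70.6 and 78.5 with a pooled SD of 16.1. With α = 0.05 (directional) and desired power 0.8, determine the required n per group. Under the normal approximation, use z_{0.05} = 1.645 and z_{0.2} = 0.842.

n = 52 per group

Cohen's d = |M₁ − M₂| / SD_pooled = |70.6 − 78.5| / 16.1 = 7.9 / 16.1 = 0.491.
For two independent groups with equal n: n = 2·((z_{α} + z_β) / d)².
z_{α} + z_β = 1.645 + 0.842 = 2.487.
n = 2 × (2.487 / 0.491)² = 2 × 5.065² = 2 × 25.66 = 51.3.
Round up to the next whole participant.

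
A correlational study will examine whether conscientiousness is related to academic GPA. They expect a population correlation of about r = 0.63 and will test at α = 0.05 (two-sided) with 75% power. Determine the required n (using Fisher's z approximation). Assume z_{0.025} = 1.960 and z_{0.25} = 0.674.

Fisher's z: C = ½·ln((1+r)/(1−r)) = ½·ln(4.4054) = 0.7414.
n = ((z_{α/2} + z_β)/C)² + 3.
(1.960 + 0.674) / 0.7414 = 2.634 / 0.7414 = 3.553.
n = 3.553² + 3 = 12.62 + 3 = 15.6.
Round up.

n = 16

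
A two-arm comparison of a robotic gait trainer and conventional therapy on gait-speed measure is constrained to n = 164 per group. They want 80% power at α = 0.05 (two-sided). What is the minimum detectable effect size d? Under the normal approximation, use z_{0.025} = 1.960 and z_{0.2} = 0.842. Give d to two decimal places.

d_min ≈ 0.31

For two independent groups of n = 164 each: d_min = (z_{α/2} + z_β)·√(2/n).
z-sum = 1.960 + 0.842 = 2.802.
d_min = 2.802 × √(2/164) = 2.802 × 0.1104 = 0.309.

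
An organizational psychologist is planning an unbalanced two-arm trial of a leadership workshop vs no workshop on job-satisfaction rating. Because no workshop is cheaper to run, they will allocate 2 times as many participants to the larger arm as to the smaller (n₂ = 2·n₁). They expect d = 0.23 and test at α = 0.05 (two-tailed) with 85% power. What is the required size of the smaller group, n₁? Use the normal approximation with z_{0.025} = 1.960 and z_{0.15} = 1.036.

n₁ = 255

With allocation ratio k = n₂/n₁ = 2, Var(x̄₁−x̄₂) = σ²(1/n₁ + 1/(k·n₁)) = σ²·(k+1)/(k·n₁).
So n₁ = (1 + 1/k)·((z_{α/2} + z_β)/d)² = 1.500 × (2.996/0.23)².
n₁ = 1.500 × 169.68 = 254.5.
Round up: n₁ = 255, giving n₂ = 2 × 255 = 510.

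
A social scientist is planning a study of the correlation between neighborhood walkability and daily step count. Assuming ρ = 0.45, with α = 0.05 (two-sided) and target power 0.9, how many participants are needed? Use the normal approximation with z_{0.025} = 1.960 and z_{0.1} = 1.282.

n = 48

Fisher's z: C = ½·ln((1+r)/(1−r)) = ½·ln(2.6364) = 0.4847.
n = ((z_{α/2} + z_β)/C)² + 3.
(1.960 + 1.282) / 0.4847 = 3.242 / 0.4847 = 6.689.
n = 6.689² + 3 = 44.74 + 3 = 47.7.
Round up.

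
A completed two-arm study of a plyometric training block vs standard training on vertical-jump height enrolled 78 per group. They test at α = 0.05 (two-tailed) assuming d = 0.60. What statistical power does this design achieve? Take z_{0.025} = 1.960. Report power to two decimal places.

For two equal groups, power = Φ(d·√(n/2) − z_{α/2}).
d·√(n/2) = 0.60 × √(78/2) = 0.60 × 6.245 = 3.747.
z_β = 3.747 − 1.960 = 1.787.
Power = Φ(1.787) = 0.963.

power ≈ 0.96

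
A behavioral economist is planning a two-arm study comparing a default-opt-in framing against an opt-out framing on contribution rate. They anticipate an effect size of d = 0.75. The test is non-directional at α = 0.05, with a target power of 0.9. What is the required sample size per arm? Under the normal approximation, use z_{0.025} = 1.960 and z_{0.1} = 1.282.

n = 38 per group

For two independent groups with equal n: n = 2·((z_{α/2} + z_β) / d)².
z_{α/2} + z_β = 1.960 + 1.282 = 3.242.
n = 2 × (3.242 / 0.75)² = 2 × 4.323² = 2 × 18.69 = 37.4.
Round up to the next whole participant.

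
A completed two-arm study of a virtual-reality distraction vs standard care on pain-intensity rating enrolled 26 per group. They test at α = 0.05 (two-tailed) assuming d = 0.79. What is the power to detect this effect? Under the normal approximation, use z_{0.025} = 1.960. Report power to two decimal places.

power ≈ 0.81

For two equal groups, power = Φ(d·√(n/2) − z_{α/2}).
d·√(n/2) = 0.79 × √(26/2) = 0.79 × 3.606 = 2.848.
z_β = 2.848 − 1.960 = 0.888.
Power = Φ(0.888) = 0.813.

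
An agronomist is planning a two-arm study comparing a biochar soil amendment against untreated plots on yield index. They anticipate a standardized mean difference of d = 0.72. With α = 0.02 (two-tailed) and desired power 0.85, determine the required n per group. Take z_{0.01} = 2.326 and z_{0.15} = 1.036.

For two independent groups with equal n: n = 2·((z_{α/2} + z_β) / d)².
z_{α/2} + z_β = 2.326 + 1.036 = 3.362.
n = 2 × (3.362 / 0.72)² = 2 × 4.669² = 2 × 21.80 = 43.6.
Round up to the next whole participant.

n = 44 per group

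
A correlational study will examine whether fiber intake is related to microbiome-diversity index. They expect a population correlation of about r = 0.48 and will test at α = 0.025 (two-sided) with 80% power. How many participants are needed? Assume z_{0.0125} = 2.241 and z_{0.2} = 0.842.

n = 38

Fisher's z: C = ½·ln((1+r)/(1−r)) = ½·ln(2.8462) = 0.5230.
n = ((z_{α/2} + z_β)/C)² + 3.
(2.241 + 0.842) / 0.5230 = 3.083 / 0.5230 = 5.895.
n = 5.895² + 3 = 34.75 + 3 = 37.7.
Round up.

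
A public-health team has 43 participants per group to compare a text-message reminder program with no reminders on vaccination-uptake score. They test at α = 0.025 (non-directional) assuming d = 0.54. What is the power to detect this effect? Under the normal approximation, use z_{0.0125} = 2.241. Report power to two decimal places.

For two equal groups, power = Φ(d·√(n/2) − z_{α/2}).
d·√(n/2) = 0.54 × √(43/2) = 0.54 × 4.637 = 2.504.
z_β = 2.504 − 2.241 = 0.263.
Power = Φ(0.263) = 0.604.

power ≈ 0.60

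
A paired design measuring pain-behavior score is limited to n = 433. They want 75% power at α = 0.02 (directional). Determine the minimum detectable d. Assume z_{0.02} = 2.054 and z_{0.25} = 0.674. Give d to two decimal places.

For a single sample (or paired design) of n = 433: d_min = (z_{α} + z_β)/√n.
z-sum = 2.054 + 0.674 = 2.728.
d_min = 2.728 / √433 = 2.728 / 20.809 = 0.131.

d_min ≈ 0.13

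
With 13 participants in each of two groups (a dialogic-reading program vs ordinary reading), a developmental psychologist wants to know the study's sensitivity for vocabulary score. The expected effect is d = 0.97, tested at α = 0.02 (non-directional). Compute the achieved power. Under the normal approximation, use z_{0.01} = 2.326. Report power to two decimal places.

power ≈ 0.56

For two equal groups, power = Φ(d·√(n/2) − z_{α/2}).
d·√(n/2) = 0.97 × √(13/2) = 0.97 × 2.550 = 2.473.
z_β = 2.473 − 2.326 = 0.147.
Power = Φ(0.147) = 0.558.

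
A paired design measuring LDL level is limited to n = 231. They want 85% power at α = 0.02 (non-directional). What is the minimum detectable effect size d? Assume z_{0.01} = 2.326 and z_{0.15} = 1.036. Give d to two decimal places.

d_min ≈ 0.22

For a single sample (or paired design) of n = 231: d_min = (z_{α/2} + z_β)/√n.
z-sum = 2.326 + 1.036 = 3.362.
d_min = 3.362 / √231 = 3.362 / 15.199 = 0.221.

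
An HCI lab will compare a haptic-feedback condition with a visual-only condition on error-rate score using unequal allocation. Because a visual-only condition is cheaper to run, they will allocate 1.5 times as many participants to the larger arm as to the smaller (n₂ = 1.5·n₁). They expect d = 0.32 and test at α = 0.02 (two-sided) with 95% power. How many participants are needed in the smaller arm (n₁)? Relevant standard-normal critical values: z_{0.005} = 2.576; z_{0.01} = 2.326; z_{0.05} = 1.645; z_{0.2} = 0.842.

With allocation ratio k = n₂/n₁ = 1.5, Var(x̄₁−x̄₂) = σ²(1/n₁ + 1/(k·n₁)) = σ²·(k+1)/(k·n₁).
So n₁ = (1 + 1/k)·((z_{α/2} + z_β)/d)² = 1.667 × (3.971/0.32)².
n₁ = 1.667 × 153.99 = 256.7.
Round up: n₁ = 257, giving n₂ = ⌈1.5 × 257⌉ = ⌈385.5⌉ = 386.

n₁ = 257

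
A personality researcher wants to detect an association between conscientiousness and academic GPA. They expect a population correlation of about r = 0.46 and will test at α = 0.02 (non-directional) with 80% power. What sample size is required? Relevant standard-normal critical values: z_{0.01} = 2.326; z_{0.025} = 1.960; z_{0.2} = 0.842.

Fisher's z: C = ½·ln((1+r)/(1−r)) = ½·ln(2.7037) = 0.4973.
n = ((z_{α/2} + z_β)/C)² + 3.
(2.326 + 0.842) / 0.4973 = 3.168 / 0.4973 = 6.370.
n = 6.370² + 3 = 40.58 + 3 = 43.6.
Round up.

n = 44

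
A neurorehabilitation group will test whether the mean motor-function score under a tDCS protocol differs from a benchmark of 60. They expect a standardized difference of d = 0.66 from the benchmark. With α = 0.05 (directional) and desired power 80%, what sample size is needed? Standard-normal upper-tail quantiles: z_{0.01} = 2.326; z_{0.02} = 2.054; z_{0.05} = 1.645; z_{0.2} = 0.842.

For a one-sample test: n = ((z_{α} + z_β) / d)².
z_{α} + z_β = 1.645 + 0.842 = 2.487.
n = (2.487 / 0.66)² = 3.768² = 14.20.
Round up.

n = 15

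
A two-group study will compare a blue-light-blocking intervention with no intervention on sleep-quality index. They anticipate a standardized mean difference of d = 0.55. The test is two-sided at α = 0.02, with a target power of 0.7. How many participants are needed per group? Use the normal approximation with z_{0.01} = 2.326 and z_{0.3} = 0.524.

n = 54 per group

For two independent groups with equal n: n = 2·((z_{α/2} + z_β) / d)².
z_{α/2} + z_β = 2.326 + 0.524 = 2.850.
n = 2 × (2.850 / 0.55)² = 2 × 5.182² = 2 × 26.85 = 53.7.
Round up to the next whole participant.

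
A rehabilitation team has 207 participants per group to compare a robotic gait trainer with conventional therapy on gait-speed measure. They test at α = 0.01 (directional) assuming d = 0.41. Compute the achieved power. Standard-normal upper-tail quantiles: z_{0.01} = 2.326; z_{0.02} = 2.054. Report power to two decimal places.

power ≈ 0.97

For two equal groups, power = Φ(d·√(n/2) − z_{α}).
d·√(n/2) = 0.41 × √(207/2) = 0.41 × 10.173 = 4.171.
z_β = 4.171 − 2.326 = 1.845.
Power = Φ(1.845) = 0.967.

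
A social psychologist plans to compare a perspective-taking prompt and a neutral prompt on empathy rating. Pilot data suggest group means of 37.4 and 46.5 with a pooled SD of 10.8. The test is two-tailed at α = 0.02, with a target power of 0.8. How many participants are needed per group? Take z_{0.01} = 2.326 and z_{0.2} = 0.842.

n = 29 per group

Cohen's d = |M₁ − M₂| / SD_pooled = |37.4 − 46.5| / 10.8 = 9.1 / 10.8 = 0.843.
For two independent groups with equal n: n = 2·((z_{α/2} + z_β) / d)².
z_{α/2} + z_β = 2.326 + 0.842 = 3.168.
n = 2 × (3.168 / 0.843)² = 2 × 3.758² = 2 × 14.12 = 28.2.
Round up to the next whole participant.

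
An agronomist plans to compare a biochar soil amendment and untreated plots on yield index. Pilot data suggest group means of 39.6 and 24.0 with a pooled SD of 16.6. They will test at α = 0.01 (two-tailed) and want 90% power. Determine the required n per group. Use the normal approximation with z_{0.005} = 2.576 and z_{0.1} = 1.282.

n = 34 per group

Cohen's d = |M₁ − M₂| / SD_pooled = |39.6 − 24.0| / 16.6 = 15.6 / 16.6 = 0.940.
For two independent groups with equal n: n = 2·((z_{α/2} + z_β) / d)².
z_{α/2} + z_β = 2.576 + 1.282 = 3.858.
n = 2 × (3.858 / 0.940)² = 2 × 4.104² = 2 × 16.84 = 33.7.
Round up to the next whole participant.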